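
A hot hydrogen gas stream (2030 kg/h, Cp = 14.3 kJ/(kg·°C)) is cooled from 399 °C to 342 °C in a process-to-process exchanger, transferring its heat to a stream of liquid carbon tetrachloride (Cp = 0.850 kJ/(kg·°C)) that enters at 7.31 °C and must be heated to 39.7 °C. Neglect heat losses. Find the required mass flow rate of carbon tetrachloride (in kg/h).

Heat released by hot stream: Q = 2030 × 14.3 × (399 − 342) = 1.6547e+06 kJ/h
Energy balance on cold side (adiabatic exchanger): Q = ṁ_c·Cp_c·(T_c,out − T_c,in)
ṁ_c = 1.6547e+06 / [0.850 × (39.7 − 7.31)] = 60100 kg/h

ṁ_c = 60100 kg/h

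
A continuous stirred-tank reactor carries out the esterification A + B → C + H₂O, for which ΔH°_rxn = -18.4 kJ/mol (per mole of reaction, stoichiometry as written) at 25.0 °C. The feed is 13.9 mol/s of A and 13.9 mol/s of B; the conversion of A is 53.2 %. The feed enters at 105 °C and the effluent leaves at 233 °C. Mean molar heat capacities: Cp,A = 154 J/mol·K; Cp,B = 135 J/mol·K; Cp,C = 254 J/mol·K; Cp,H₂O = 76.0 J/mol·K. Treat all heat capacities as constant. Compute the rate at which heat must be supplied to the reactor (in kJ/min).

Extent of reaction ξ = 0.532 × 13.9 = 7.3948 mol/s
Reaction term: ξ·ΔH°_rxn = 7.3948 × -18.4 = -136.06 kJ/s
Sensible, feed 105→25 °C: -321.37 kJ/s
Outlet flows (mol/s): A 6.5052, B 6.5052, C 7.3948, H₂O 7.3948
Sensible, products 25→233 °C: 898.62 kJ/s
Q = ΔH = 441.19 kJ/s = 441.19 kW
Heat supplied = 26471 kJ/min

Q_in = 26500 kJ/min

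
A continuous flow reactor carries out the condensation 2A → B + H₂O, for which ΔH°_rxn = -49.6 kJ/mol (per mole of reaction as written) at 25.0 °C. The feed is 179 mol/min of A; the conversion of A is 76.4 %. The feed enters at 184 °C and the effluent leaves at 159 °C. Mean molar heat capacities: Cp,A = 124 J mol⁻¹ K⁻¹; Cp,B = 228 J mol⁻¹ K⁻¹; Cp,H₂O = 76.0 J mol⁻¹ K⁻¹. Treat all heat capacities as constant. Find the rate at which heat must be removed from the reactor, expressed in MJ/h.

Extent of reaction ξ = 0.764 × 179 / 2 = 68.378 mol/min
Reaction term: ξ·ΔH°_rxn = 68.378 × -49.6 = -3391.5 kJ/min
Sensible, feed 184→25 °C: -3529.2 kJ/min
Outlet flows (mol/min): A 42.244, B 68.378, H₂O 68.378
Sensible, products 25→159 °C: 3487.4 kJ/min
Q = ΔH = -3433.3 kJ/min = -57.222 kW
Heat removed = 206 MJ/h

Q_out = 206 MJ/h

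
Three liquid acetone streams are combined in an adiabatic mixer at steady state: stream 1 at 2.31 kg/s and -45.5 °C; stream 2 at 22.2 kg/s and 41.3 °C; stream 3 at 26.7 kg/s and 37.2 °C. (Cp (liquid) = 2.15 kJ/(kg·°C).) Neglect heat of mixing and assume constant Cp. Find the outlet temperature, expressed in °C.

T_out = 35.2 °C

Adiabatic, steady state ⇒ Σ ṁᵢCp,ᵢ(T_out − Tᵢ) = 0
Σ ṁᵢCp,ᵢTᵢ = 2.31×2.15×-45.5 + 22.2×2.15×41.3 + 26.7×2.15×37.2 = 3880.7
Σ ṁᵢCp,ᵢ = 2.31×2.15 + 22.2×2.15 + 26.7×2.15 = 110.1
T_out = 3880.7 / 110.1 = 35.247 °C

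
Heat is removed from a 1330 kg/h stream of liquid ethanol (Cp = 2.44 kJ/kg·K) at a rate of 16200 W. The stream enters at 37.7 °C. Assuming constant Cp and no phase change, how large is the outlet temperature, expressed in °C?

Q = 16200 W = 58320 kJ/h
ΔT = Q/(ṁ·Cp) = 58320/(1330×2.44) = 17.971 K
T_out = 37.7 − 17.971 = 19.729 °C

T_out = 19.7 °C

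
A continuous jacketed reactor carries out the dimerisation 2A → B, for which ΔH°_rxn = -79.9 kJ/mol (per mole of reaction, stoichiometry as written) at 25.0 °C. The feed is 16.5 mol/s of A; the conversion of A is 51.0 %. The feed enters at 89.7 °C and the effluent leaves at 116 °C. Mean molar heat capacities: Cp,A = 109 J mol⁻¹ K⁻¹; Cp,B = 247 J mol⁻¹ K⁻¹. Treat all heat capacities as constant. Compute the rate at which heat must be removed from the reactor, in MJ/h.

Q_out = 1000 MJ/h

Extent of reaction ξ = 0.510 × 16.5 / 2 = 4.2075 mol/s
Reaction term: ξ·ΔH°_rxn = 4.2075 × -79.9 = -336.18 kJ/s
Sensible, feed 89.7→25 °C: -116.36 kJ/s
Outlet flows (mol/s): A 8.085, B 4.2075
Sensible, products 25→116 °C: 174.77 kJ/s
Q = ΔH = -277.78 kJ/s = -277.78 kW
Heat removed = 999.99 MJ/h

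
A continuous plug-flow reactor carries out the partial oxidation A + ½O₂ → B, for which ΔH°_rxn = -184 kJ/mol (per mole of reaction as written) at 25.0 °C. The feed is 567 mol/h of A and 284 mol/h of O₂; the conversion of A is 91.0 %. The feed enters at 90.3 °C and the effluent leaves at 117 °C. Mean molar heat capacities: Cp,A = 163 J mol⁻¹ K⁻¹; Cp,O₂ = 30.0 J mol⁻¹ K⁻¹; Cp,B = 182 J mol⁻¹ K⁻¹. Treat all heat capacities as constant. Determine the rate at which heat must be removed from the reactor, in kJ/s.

Q_out = 25.6 kJ/s

Extent of reaction ξ = 0.910 × 567 = 515.97 mol/h
Reaction term: ξ·ΔH°_rxn = 515.97 × -184 = -94938 kJ/h
Sensible, feed 90.3→25 °C: -6591.4 kJ/h
Outlet flows (mol/h): A 51.03, O₂ 26.015, B 515.97
Sensible, products 25→117 °C: 9476.4 kJ/h
Q = ΔH = -92053 kJ/h = -25.57 kW
Heat removed = 25.57 kJ/s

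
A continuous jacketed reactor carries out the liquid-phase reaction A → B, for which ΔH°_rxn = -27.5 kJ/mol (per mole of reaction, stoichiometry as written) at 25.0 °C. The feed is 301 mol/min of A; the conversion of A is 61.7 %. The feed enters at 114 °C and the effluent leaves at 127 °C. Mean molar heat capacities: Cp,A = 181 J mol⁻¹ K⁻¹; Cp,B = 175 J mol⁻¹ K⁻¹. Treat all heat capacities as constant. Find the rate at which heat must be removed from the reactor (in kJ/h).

Q_out = 271000 kJ/h

Extent of reaction ξ = 0.617 × 301 = 185.72 mol/min
Reaction term: ξ·ΔH°_rxn = 185.72 × -27.5 = -5107.2 kJ/min
Sensible, feed 114→25 °C: -4848.8 kJ/min
Outlet flows (mol/min): A 115.28, B 185.72
Sensible, products 25→127 °C: 5443.4 kJ/min
Q = ΔH = -4512.6 kJ/min = -75.21 kW
Heat removed = 270760 kJ/h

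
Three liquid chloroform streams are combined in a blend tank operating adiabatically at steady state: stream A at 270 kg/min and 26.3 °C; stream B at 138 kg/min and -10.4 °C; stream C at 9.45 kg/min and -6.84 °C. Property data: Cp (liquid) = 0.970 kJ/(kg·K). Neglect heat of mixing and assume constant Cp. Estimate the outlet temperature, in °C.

T_out = 13.4 °C

No heat crosses the boundary, so H_out = H_in.
T_out = Σ ṁᵢCp,ᵢTᵢ / Σ ṁᵢCp,ᵢ
      = 5433.1 / 404.93 = 13.418 °C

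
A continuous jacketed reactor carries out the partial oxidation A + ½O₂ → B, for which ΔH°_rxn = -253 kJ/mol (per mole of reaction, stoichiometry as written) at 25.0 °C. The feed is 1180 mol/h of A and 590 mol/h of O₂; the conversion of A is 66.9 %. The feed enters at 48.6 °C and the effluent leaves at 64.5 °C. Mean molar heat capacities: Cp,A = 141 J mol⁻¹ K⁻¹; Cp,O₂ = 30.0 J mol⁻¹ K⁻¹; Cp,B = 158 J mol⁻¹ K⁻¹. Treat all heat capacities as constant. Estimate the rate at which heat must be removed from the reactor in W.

Extent of reaction ξ = 0.669 × 1180 = 789.42 mol/h
Reaction term: ξ·ΔH°_rxn = 789.42 × -253 = -199720 kJ/h
Sensible, feed 48.6→25 °C: -4344.3 kJ/h
Outlet flows (mol/h): A 390.58, O₂ 195.29, B 789.42
Sensible, products 25→64.5 °C: 7333.5 kJ/h
Q = ΔH = -196730 kJ/h = -54.648 kW
Heat removed = 54648 W

Q_out = 54600 W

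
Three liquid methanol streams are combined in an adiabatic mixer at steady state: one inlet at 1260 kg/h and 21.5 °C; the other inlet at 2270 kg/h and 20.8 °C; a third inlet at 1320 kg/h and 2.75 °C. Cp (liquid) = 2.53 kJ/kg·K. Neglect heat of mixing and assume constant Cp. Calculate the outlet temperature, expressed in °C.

T_out = 16.1 °C

No heat crosses the boundary, so H_out = H_in.
Σ ṁᵢCp,ᵢTᵢ = 1260×2.53×21.5 + 2270×2.53×20.8 + 1320×2.53×2.75 = 197180
Σ ṁᵢCp,ᵢ = 1260×2.53 + 2270×2.53 + 1320×2.53 = 12270
T_out = 197180 / 12270 = 16.069 °C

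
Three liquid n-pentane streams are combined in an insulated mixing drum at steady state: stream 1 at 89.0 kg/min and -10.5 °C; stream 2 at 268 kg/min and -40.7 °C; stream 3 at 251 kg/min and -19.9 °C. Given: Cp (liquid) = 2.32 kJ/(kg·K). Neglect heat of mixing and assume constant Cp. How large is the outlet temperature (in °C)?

T_out = -27.7 °C

Adiabatic, steady state ⇒ Σ ṁᵢCp,ᵢ(T_out − Tᵢ) = 0
T_out = Σ ṁᵢCp,ᵢTᵢ / Σ ṁᵢCp,ᵢ
      = -39062 / 1410.6 = -27.692 °C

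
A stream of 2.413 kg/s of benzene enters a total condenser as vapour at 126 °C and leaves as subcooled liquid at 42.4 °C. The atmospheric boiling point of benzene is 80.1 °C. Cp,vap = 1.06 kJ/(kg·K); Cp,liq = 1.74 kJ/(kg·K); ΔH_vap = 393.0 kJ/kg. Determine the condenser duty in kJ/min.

vapour 126→80.1 °C: -48.654 kJ/kg
condensation at 80.1 °C: -393 kJ/kg
liquid 80.1→42.4 °C: -65.598 kJ/kg
Δh = -48.654 + -393 + -65.598 = -507.25 kJ/kg
Q = ṁ·Δh = 2.413 kg/s × -507.25 kJ/kg = -1224 kJ/s
|Q| = 1224 kW = 73440 kJ/min

Q_c = 73400 kJ/min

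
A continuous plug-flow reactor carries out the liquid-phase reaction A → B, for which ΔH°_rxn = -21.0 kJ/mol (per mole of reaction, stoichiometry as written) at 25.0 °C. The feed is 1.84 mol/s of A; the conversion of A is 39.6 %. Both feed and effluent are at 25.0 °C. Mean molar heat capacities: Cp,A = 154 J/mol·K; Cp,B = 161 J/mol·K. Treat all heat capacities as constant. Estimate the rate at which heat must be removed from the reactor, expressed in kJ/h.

Q_out = 55100 kJ/h

Extent of reaction ξ = 0.396 × 1.84 = 0.72864 mol/s
Reaction term: ξ·ΔH°_rxn = 0.72864 × -21.0 = -15.301 kJ/s
Q = ΔH = -15.301 kJ/s = -15.301 kW
Heat removed = 55085 kJ/h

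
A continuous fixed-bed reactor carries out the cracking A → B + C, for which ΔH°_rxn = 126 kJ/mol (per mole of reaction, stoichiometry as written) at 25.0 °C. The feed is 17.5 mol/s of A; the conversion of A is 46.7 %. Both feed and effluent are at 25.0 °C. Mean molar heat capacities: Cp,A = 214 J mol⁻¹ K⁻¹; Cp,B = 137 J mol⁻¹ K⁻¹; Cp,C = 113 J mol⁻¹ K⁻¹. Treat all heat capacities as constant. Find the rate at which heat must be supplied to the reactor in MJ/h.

Q_in = 3710 MJ/h

Extent of reaction ξ = 0.467 × 17.5 = 8.1725 mol/s
Reaction term: ξ·ΔH°_rxn = 8.1725 × 126 = 1029.7 kJ/s
Q = ΔH = 1029.7 kJ/s = 1029.7 kW
Heat supplied = 3707 MJ/h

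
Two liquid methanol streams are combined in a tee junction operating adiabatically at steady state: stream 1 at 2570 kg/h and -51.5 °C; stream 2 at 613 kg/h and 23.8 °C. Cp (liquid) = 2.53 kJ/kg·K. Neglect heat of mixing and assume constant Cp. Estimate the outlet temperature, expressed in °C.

No heat crosses the boundary, so H_out = H_in.
T_out = Σ ṁᵢCp,ᵢTᵢ / Σ ṁᵢCp,ᵢ
      = -297950 / 8053 = -36.998 °C

T_out = -37.0 °C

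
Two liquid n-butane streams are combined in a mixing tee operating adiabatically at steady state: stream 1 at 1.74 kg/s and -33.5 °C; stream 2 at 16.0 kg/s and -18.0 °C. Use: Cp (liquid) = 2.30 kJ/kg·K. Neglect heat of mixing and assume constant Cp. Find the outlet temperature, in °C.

T_out = -19.5 °C

Energy balance with Q = 0: Σ ṁᵢCp,ᵢ(T_out − Tᵢ) = 0
T_out = Σ ṁᵢCp,ᵢTᵢ / Σ ṁᵢCp,ᵢ
      = -796.47 / 40.802 = -19.52 °C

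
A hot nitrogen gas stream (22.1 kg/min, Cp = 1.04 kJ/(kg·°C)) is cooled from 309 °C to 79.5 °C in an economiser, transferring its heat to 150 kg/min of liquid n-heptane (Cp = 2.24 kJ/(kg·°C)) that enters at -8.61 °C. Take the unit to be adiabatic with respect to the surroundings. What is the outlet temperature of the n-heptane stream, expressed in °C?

T_c,out = 7.09 °C

Heat released by hot stream: Q = 22.1 × 1.04 × (309 − 79.5) = 5274.8 kJ/min
Energy balance on cold side (adiabatic exchanger): Q = ṁ_c·Cp_c·(T_c,out − T_c,in)
T_c,out = -8.61 + 5274.8/(150 × 2.24) = 7.0889 °C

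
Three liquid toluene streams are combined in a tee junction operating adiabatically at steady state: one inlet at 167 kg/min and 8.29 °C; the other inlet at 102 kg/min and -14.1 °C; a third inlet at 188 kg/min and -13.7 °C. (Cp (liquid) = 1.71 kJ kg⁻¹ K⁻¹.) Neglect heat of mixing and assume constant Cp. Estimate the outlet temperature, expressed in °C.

Adiabatic, steady state ⇒ Σ ṁᵢCp,ᵢ(T_out − Tᵢ) = 0
Σ ṁᵢCp,ᵢTᵢ = 167×1.71×8.29 + 102×1.71×-14.1 + 188×1.71×-13.7 = -4496.2
Σ ṁᵢCp,ᵢ = 167×1.71 + 102×1.71 + 188×1.71 = 781.47
T_out = -4496.2 / 781.47 = -5.7535 °C

T_out = -5.75 °C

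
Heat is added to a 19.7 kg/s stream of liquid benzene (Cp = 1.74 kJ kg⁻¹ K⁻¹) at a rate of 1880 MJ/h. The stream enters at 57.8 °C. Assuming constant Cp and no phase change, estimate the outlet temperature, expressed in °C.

T_out = 73.0 °C

Q = 1880 MJ/h = 522.22 kJ/s
ΔT = Q/(ṁ·Cp) = 522.22/(19.7×1.74) = 15.235 K
T_out = 57.8 + 15.235 = 73.035 °C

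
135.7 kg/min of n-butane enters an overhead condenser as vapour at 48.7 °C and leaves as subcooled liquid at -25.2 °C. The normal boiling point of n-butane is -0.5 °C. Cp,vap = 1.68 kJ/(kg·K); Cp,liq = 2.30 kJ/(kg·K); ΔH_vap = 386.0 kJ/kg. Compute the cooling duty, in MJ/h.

Q_c = 4280 MJ/h

vapour 48.7→-0.5 °C: -82.656 kJ/kg
condensation at -0.5 °C: -386 kJ/kg
liquid -0.5→-25.2 °C: -56.81 kJ/kg
Δh = -82.656 + -386 + -56.81 = -525.47 kJ/kg
Q = ṁ·Δh = 135.7 kg/min × -525.47 kJ/kg = -71306 kJ/min
|Q| = 1188.4 kW = 4278.3 MJ/h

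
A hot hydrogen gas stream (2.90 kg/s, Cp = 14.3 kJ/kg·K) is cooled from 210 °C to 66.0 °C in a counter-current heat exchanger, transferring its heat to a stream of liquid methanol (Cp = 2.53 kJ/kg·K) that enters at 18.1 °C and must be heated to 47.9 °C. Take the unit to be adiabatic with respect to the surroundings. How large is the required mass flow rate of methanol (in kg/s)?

ṁ_c = 79.2 kg/s

Heat released by hot stream: Q = 2.90 × 14.3 × (210 − 66.0) = 5971.7 kJ/s
Energy balance on cold side (adiabatic exchanger): Q = ṁ_c·Cp_c·(T_c,out − T_c,in)
ṁ_c = 5971.7 / [2.53 × (47.9 − 18.1)] = 79.206 kg/s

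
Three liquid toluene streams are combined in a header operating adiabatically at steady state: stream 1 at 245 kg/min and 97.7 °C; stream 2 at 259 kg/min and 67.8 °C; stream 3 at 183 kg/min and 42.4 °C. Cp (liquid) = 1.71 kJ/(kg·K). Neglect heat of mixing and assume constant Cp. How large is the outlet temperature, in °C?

Energy balance with Q = 0: Σ ṁᵢCp,ᵢ(T_out − Tᵢ) = 0
T_out = Σ ṁᵢCp,ᵢTᵢ / Σ ṁᵢCp,ᵢ
      = 84228 / 1174.8 = 71.697 °C

T_out = 71.7 °C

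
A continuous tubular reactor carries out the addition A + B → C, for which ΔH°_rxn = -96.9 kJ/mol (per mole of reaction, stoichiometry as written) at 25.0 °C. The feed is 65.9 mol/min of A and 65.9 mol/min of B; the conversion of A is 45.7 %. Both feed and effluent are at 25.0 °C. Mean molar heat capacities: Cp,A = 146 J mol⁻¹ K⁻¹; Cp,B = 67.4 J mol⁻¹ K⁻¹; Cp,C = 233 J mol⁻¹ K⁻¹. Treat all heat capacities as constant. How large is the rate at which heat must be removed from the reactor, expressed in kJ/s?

Extent of reaction ξ = 0.457 × 65.9 = 30.116 mol/min
Reaction term: ξ·ΔH°_rxn = 30.116 × -96.9 = -2918.3 kJ/min
Q = ΔH = -2918.3 kJ/min = -48.638 kW
Heat removed = 48.638 kJ/s

Q_out = 48.6 kJ/s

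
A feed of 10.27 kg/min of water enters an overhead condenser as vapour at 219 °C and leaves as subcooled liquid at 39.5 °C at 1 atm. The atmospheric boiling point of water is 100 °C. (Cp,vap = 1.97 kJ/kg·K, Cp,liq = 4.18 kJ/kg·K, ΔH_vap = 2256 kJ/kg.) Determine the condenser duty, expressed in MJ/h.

vapour 219→100 °C: -234.43 kJ/kg
condensation at 100 °C: -2256 kJ/kg
liquid 100→39.5 °C: -252.89 kJ/kg
Δh = -234.43 + -2256 + -252.89 = -2743.3 kJ/kg
Q = ṁ·Δh = 10.27 kg/min × -2743.3 kJ/kg = -28174 kJ/min
|Q| = 469.56 kW = 1690.4 MJ/h

Q_c = 1690 MJ/h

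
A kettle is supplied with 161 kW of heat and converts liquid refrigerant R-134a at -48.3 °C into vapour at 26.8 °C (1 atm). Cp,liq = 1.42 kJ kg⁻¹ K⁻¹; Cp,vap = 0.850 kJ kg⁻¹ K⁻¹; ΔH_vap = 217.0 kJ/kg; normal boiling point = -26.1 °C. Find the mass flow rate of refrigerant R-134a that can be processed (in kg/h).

Δh = 1.42×(-26.1−-48.3) + 217.0 + 0.850×(26.8−-26.1) = 293.49 kJ/kg
Q = 161 kW = 161 kJ/s = 579600 kJ/h
ṁ = Q/Δh = 579600 / 293.49 = 1974.9 kg/h

ṁ = 1970 kg/h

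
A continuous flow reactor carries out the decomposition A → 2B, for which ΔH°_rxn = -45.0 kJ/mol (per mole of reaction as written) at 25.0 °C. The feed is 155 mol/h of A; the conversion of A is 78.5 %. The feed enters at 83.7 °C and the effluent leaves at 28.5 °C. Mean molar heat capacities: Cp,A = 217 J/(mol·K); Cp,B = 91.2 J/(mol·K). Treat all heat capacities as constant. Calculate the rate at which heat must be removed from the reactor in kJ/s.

Extent of reaction ξ = 0.785 × 155 = 121.68 mol/h
Reaction term: ξ·ΔH°_rxn = 121.68 × -45.0 = -5475.4 kJ/h
Sensible, feed 83.7→25 °C: -1974.4 kJ/h
Outlet flows (mol/h): A 33.325, B 243.35
Sensible, products 25→28.5 °C: 102.99 kJ/h
Q = ΔH = -7346.8 kJ/h = -2.0408 kW
Heat removed = 2.0408 kJ/s

Q_out = 2.04 kJ/s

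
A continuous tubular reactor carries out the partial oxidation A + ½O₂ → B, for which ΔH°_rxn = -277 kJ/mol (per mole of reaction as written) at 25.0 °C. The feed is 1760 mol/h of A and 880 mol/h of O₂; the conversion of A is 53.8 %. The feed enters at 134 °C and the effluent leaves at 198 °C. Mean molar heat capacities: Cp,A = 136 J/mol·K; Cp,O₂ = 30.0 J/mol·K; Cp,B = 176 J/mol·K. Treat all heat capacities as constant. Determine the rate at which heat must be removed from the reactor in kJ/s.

Q_out = 67.0 kJ/s

Extent of reaction ξ = 0.538 × 1760 = 946.88 mol/h
Reaction term: ξ·ΔH°_rxn = 946.88 × -277 = -262290 kJ/h
Sensible, feed 134→25 °C: -28968 kJ/h
Outlet flows (mol/h): A 813.12, O₂ 406.56, B 946.88
Sensible, products 25→198 °C: 50072 kJ/h
Q = ΔH = -241180 kJ/h = -66.995 kW
Heat removed = 66.995 kJ/s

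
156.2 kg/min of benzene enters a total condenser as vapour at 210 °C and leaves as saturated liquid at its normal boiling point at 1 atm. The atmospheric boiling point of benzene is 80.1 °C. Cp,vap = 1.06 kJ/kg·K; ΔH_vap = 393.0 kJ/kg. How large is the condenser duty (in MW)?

vapour 210→80.1 °C: -137.69 kJ/kg
condensation at 80.1 °C: -393 kJ/kg
Δh = -137.69 + -393 = -530.69 kJ/kg
Q = ṁ·Δh = 156.2 kg/min × -530.69 kJ/kg = -82894 kJ/min
|Q| = 1381.6 kW = 1.3816 MW

Q_c = 1.38 MW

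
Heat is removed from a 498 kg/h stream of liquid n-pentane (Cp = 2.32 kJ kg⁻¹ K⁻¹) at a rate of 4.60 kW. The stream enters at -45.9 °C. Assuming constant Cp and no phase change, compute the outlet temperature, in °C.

Q = 4.60 kW = 16560 kJ/h
ΔT = Q/(ṁ·Cp) = 16560/(498×2.32) = 14.333 K
T_out = -45.9 − 14.333 = -60.233 °C

T_out = -60.2 °C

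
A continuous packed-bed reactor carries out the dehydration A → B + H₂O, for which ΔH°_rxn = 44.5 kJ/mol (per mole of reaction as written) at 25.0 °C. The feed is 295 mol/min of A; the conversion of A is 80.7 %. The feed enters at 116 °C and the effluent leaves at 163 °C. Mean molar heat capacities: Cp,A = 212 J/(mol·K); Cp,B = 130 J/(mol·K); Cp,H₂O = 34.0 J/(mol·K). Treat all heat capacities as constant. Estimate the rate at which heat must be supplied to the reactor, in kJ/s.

Extent of reaction ξ = 0.807 × 295 = 238.07 mol/min
Reaction term: ξ·ΔH°_rxn = 238.07 × 44.5 = 10594 kJ/min
Sensible, feed 116→25 °C: -5691.1 kJ/min
Outlet flows (mol/min): A 56.935, B 238.07, H₂O 238.07
Sensible, products 25→163 °C: 7053.6 kJ/min
Q = ΔH = 11956 kJ/min = 199.27 kW
Heat supplied = 199.27 kJ/s

Q_in = 199 kJ/s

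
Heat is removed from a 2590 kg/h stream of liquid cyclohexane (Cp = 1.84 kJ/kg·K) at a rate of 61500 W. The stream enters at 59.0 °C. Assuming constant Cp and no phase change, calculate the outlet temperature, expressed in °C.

T_out = 12.5 °C

Q = 61500 W = 221400 kJ/h
ΔT = Q/(ṁ·Cp) = 221400/(2590×1.84) = 46.458 K
T_out = 59.0 − 46.458 = 12.542 °C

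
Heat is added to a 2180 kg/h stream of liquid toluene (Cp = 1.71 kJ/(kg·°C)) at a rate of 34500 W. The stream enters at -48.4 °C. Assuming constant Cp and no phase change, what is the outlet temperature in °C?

Q = 34500 W = 124200 kJ/h
ΔT = Q/(ṁ·Cp) = 124200/(2180×1.71) = 33.317 K
T_out = -48.4 + 33.317 = -15.083 °C

T_out = -15.1 °C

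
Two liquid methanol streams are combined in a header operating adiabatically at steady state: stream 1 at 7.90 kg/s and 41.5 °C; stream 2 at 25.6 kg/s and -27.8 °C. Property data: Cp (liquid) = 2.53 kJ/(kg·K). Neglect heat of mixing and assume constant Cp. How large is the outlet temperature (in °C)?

No heat crosses the boundary, so H_out = H_in.
Σ ṁᵢCp,ᵢTᵢ = 7.90×2.53×41.5 + 25.6×2.53×-27.8 = -971.09
Σ ṁᵢCp,ᵢ = 7.90×2.53 + 25.6×2.53 = 84.755
T_out = -971.09 / 84.755 = -11.458 °C

T_out = -11.5 °C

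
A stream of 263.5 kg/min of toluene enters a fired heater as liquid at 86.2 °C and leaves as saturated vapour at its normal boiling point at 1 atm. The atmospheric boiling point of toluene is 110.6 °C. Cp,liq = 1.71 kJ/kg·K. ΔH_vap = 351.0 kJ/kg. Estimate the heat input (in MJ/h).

liquid 86.2→110.6 °C: 41.724 kJ/kg
vaporisation at 110.6 °C: 351 kJ/kg
Δh = 41.724 + 351 = 392.72 kJ/kg
Q = ṁ·Δh = 263.5 kg/min × 392.72 kJ/kg = 103480 kJ/min
|Q| = 1724.7 kW = 6209 MJ/h

Q = 6210 MJ/h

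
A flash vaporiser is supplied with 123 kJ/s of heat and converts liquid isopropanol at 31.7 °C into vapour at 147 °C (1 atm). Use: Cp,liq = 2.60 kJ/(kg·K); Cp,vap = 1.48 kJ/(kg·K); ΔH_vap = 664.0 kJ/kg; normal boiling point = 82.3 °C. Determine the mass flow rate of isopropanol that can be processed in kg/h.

ṁ = 497 kg/h

Δh = 2.60×(82.3−31.7) + 664.0 + 1.48×(147−82.3) = 891.32 kJ/kg
Q = 123 kJ/s = 123 kJ/s = 442800 kJ/h
ṁ = Q/Δh = 442800 / 891.32 = 496.79 kg/h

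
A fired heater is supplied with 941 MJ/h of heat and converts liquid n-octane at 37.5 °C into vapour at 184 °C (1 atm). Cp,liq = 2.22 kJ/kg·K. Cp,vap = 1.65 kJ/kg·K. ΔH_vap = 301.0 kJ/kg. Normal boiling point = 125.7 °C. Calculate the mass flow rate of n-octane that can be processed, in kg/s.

ṁ = 0.441 kg/s

Δh = 2.22×(125.7−37.5) + 301.0 + 1.65×(184−125.7) = 593 kJ/kg
Q = 941 MJ/h = 261.39 kJ/s = 261.39 kJ/s
ṁ = Q/Δh = 261.39 / 593 = 0.44079 kg/s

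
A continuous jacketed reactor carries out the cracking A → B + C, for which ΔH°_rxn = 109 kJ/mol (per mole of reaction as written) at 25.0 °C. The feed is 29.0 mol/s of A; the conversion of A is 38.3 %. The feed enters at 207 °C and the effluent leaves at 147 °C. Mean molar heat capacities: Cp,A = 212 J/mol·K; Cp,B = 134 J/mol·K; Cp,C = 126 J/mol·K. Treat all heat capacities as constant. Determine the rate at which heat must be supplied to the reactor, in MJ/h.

Q_in = 3260 MJ/h

Extent of reaction ξ = 0.383 × 29.0 = 11.107 mol/s
Reaction term: ξ·ΔH°_rxn = 11.107 × 109 = 1210.7 kJ/s
Sensible, feed 207→25 °C: -1118.9 kJ/s
Outlet flows (mol/s): A 17.893, B 11.107, C 11.107
Sensible, products 25→147 °C: 815.1 kJ/s
Q = ΔH = 906.83 kJ/s = 906.83 kW
Heat supplied = 3264.6 MJ/h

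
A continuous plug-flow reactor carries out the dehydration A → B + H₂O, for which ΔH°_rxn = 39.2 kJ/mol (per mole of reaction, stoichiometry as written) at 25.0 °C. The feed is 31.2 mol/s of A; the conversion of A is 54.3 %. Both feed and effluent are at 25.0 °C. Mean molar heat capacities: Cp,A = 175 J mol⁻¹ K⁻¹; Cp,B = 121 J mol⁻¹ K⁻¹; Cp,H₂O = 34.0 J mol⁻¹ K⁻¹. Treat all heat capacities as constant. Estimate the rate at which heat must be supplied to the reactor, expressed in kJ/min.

Extent of reaction ξ = 0.543 × 31.2 = 16.942 mol/s
Reaction term: ξ·ΔH°_rxn = 16.942 × 39.2 = 664.11 kJ/s
Q = ΔH = 664.11 kJ/s = 664.11 kW
Heat supplied = 39847 kJ/min

Q_in = 39800 kJ/min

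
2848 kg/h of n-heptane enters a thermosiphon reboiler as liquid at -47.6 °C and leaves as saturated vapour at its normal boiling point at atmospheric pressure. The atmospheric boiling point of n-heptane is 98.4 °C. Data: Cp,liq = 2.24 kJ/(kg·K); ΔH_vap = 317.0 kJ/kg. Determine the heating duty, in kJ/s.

Q = 510 kJ/s

liquid -47.6→98.4 °C: 327.04 kJ/kg
vaporisation at 98.4 °C: 317 kJ/kg
Δh = 327.04 + 317 = 644.04 kJ/kg
Q = ṁ·Δh = 2848 kg/h × 644.04 kJ/kg = 1.8342e+06 kJ/h
|Q| = 509.51 kW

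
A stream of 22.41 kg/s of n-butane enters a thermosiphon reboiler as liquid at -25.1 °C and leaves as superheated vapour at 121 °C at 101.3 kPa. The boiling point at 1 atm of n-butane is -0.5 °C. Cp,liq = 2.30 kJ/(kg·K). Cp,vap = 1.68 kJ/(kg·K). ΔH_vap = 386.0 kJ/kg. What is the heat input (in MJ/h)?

liquid -25.1→-0.5 °C: 56.58 kJ/kg
vaporisation at -0.5 °C: 386 kJ/kg
vapour -0.5→121 °C: 204.12 kJ/kg
Δh = 56.58 + 386 + 204.12 = 646.7 kJ/kg
Q = ṁ·Δh = 22.41 kg/s × 646.7 kJ/kg = 14493 kJ/s
|Q| = 14493 kW = 52173 MJ/h

Q = 52200 MJ/h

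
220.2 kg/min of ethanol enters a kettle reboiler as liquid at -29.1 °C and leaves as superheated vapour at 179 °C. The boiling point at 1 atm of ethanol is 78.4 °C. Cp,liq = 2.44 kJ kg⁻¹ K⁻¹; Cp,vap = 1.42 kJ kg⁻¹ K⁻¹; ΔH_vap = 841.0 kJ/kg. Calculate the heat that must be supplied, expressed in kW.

Q = 4570 kW

liquid -29.1→78.4 °C: 262.3 kJ/kg
vaporisation at 78.4 °C: 841 kJ/kg
vapour 78.4→179 °C: 142.85 kJ/kg
Δh = 262.3 + 841 + 142.85 = 1246.2 kJ/kg
Q = ṁ·Δh = 220.2 kg/min × 1246.2 kJ/kg = 274400 kJ/min
|Q| = 4573.4 kW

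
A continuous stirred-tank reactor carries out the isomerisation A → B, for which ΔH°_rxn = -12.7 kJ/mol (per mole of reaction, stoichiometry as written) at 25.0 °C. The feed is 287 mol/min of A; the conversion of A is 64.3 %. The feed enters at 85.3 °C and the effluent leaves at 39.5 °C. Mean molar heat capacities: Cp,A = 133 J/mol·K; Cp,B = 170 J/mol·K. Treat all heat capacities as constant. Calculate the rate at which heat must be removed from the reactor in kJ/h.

Q_out = 240000 kJ/h

Extent of reaction ξ = 0.643 × 287 = 184.54 mol/min
Reaction term: ξ·ΔH°_rxn = 184.54 × -12.7 = -2343.7 kJ/min
Sensible, feed 85.3→25 °C: -2301.7 kJ/min
Outlet flows (mol/min): A 102.46, B 184.54
Sensible, products 25→39.5 °C: 652.49 kJ/min
Q = ΔH = -3992.9 kJ/min = -66.548 kW
Heat removed = 239570 kJ/h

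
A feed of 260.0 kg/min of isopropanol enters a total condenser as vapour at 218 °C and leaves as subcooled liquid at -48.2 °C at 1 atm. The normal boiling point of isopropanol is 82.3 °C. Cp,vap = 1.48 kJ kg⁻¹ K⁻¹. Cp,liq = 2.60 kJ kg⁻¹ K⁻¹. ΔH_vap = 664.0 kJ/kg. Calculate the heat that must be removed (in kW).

vapour 218→82.3 °C: -200.84 kJ/kg
condensation at 82.3 °C: -664 kJ/kg
liquid 82.3→-48.2 °C: -339.3 kJ/kg
Δh = -200.84 + -664 + -339.3 = -1204.1 kJ/kg
Q = ṁ·Δh = 260.0 kg/min × -1204.1 kJ/kg = -313080 kJ/min
|Q| = 5217.9 kW

Q_c = 5220 kW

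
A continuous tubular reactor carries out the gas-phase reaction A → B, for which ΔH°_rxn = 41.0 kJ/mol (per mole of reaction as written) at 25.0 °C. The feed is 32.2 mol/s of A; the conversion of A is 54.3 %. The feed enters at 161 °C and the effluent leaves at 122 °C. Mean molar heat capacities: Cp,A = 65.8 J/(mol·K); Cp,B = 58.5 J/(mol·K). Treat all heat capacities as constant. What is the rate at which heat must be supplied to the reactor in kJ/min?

Q_in = 37300 kJ/min

Extent of reaction ξ = 0.543 × 32.2 = 17.485 mol/s
Reaction term: ξ·ΔH°_rxn = 17.485 × 41.0 = 716.87 kJ/s
Sensible, feed 161→25 °C: -288.15 kJ/s
Outlet flows (mol/s): A 14.715, B 17.485
Sensible, products 25→122 °C: 193.14 kJ/s
Q = ΔH = 621.86 kJ/s = 621.86 kW
Heat supplied = 37311 kJ/min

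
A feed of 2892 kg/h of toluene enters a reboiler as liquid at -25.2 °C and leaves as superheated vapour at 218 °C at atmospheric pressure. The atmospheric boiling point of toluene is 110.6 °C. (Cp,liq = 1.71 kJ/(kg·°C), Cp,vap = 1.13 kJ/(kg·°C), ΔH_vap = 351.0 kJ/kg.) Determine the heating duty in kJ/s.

liquid -25.2→110.6 °C: 232.22 kJ/kg
vaporisation at 110.6 °C: 351 kJ/kg
vapour 110.6→218 °C: 121.36 kJ/kg
Δh = 232.22 + 351 + 121.36 = 704.58 kJ/kg
Q = ṁ·Δh = 2892 kg/h × 704.58 kJ/kg = 2.0376e+06 kJ/h
|Q| = 566.01 kW

Q = 566 kJ/s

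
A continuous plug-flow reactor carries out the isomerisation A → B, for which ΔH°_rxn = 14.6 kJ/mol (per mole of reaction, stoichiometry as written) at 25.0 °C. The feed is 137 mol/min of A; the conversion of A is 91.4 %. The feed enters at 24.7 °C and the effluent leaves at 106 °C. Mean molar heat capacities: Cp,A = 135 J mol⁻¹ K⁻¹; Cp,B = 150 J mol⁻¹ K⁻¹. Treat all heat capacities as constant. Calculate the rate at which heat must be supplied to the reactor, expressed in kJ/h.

Extent of reaction ξ = 0.914 × 137 = 125.22 mol/min
Reaction term: ξ·ΔH°_rxn = 125.22 × 14.6 = 1828.2 kJ/min
Sensible, feed 24.7→25 °C: 5.5485 kJ/min
Outlet flows (mol/min): A 11.782, B 125.22
Sensible, products 25→106 °C: 1650.2 kJ/min
Q = ΔH = 3484 kJ/min = 58.066 kW
Heat supplied = 209040 kJ/h

Q_in = 209000 kJ/h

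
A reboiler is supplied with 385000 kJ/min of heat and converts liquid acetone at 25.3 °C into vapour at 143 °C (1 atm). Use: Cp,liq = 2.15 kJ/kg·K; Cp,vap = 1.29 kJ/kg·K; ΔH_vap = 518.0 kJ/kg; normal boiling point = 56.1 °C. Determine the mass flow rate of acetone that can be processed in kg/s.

ṁ = 9.22 kg/s

Δh = 2.15×(56.1−25.3) + 518.0 + 1.29×(143−56.1) = 696.32 kJ/kg
Q = 385000 kJ/min = 6416.7 kJ/s = 6416.7 kJ/s
ṁ = Q/Δh = 6416.7 / 696.32 = 9.2151 kg/s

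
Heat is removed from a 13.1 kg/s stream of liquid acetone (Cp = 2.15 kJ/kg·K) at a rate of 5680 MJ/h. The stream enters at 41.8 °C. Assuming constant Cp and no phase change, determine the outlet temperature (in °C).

T_out = -14.2 °C

Q = 5680 MJ/h = 1577.8 kJ/s
ΔT = Q/(ṁ·Cp) = 1577.8/(13.1×2.15) = 56.019 K
T_out = 41.8 − 56.019 = -14.219 °C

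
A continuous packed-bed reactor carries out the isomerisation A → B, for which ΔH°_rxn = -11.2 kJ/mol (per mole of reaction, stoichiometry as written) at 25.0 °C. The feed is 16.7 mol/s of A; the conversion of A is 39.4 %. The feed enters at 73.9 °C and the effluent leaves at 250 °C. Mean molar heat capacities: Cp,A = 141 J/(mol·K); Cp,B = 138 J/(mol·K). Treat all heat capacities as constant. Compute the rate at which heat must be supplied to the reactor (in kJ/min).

Q_in = 20200 kJ/min

Extent of reaction ξ = 0.394 × 16.7 = 6.5798 mol/s
Reaction term: ξ·ΔH°_rxn = 6.5798 × -11.2 = -73.694 kJ/s
Sensible, feed 73.9→25 °C: -115.14 kJ/s
Outlet flows (mol/s): A 10.12, B 6.5798
Sensible, products 25→250 °C: 525.37 kJ/s
Q = ΔH = 336.53 kJ/s = 336.53 kW
Heat supplied = 20192 kJ/min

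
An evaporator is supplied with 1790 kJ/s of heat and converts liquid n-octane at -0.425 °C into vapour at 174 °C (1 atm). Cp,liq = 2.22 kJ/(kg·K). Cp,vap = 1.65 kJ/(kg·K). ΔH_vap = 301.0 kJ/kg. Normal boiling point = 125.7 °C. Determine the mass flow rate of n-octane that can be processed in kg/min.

Δh = 2.22×(125.7−-0.425) + 301.0 + 1.65×(174−125.7) = 660.69 kJ/kg
Q = 1790 kJ/s = 1790 kJ/s = 107400 kJ/min
ṁ = Q/Δh = 107400 / 660.69 = 162.56 kg/min

ṁ = 163 kg/min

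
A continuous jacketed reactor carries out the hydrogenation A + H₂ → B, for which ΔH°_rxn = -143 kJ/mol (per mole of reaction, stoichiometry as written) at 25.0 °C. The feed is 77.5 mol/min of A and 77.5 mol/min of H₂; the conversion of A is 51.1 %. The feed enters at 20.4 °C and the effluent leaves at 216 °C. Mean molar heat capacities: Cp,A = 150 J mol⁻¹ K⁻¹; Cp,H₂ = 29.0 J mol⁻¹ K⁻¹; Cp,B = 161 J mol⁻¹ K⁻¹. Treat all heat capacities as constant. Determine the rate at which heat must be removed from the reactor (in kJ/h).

Extent of reaction ξ = 0.511 × 77.5 = 39.602 mol/min
Reaction term: ξ·ΔH°_rxn = 39.602 × -143 = -5663.2 kJ/min
Sensible, feed 20.4→25 °C: 63.814 kJ/min
Outlet flows (mol/min): A 37.898, H₂ 37.898, B 39.602
Sensible, products 25→216 °C: 2513.5 kJ/min
Q = ΔH = -3085.8 kJ/min = -51.431 kW
Heat removed = 185150 kJ/h

Q_out = 185000 kJ/h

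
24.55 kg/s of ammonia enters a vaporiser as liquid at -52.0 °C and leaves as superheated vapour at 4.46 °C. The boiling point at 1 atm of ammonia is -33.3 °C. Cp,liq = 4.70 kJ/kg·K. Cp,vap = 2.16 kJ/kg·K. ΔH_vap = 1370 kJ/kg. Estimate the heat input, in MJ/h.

liquid -52.0→-33.3 °C: 87.89 kJ/kg
vaporisation at -33.3 °C: 1370 kJ/kg
vapour -33.3→4.46 °C: 81.562 kJ/kg
Δh = 87.89 + 1370 + 81.562 = 1539.5 kJ/kg
Q = ṁ·Δh = 24.55 kg/s × 1539.5 kJ/kg = 37794 kJ/s
|Q| = 37794 kW = 136060 MJ/h

Q = 136000 MJ/h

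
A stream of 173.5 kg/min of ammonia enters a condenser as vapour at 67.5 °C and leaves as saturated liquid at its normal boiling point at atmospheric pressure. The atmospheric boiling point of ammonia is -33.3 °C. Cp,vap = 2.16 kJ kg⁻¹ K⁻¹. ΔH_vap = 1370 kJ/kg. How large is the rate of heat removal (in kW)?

vapour 67.5→-33.3 °C: -217.73 kJ/kg
condensation at -33.3 °C: -1370 kJ/kg
Δh = -217.73 + -1370 = -1587.7 kJ/kg
Q = ṁ·Δh = 173.5 kg/min × -1587.7 kJ/kg = -275470 kJ/min
|Q| = 4591.2 kW

Q_c = 4590 kW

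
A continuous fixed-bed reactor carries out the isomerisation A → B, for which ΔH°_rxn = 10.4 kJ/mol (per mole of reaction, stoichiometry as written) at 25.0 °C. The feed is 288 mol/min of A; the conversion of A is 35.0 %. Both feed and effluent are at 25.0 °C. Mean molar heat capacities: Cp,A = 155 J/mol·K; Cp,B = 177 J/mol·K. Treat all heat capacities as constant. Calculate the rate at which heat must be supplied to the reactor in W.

Q_in = 17500 W

Extent of reaction ξ = 0.350 × 288 = 100.8 mol/min
Reaction term: ξ·ΔH°_rxn = 100.8 × 10.4 = 1048.3 kJ/min
Q = ΔH = 1048.3 kJ/min = 17.472 kW
Heat supplied = 17472 W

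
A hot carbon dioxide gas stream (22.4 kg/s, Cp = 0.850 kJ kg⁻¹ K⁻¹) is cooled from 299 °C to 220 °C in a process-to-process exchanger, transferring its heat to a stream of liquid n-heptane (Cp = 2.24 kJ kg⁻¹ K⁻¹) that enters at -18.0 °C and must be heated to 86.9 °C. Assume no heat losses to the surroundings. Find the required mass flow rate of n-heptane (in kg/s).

ṁ_c = 6.40 kg/s

Heat released by hot stream: Q = 22.4 × 0.850 × (299 − 220) = 1504.2 kJ/s
Energy balance on cold side (adiabatic exchanger): Q = ṁ_c·Cp_c·(T_c,out − T_c,in)
ṁ_c = 1504.2 / [2.24 × (86.9 − -18.0)] = 6.4013 kg/s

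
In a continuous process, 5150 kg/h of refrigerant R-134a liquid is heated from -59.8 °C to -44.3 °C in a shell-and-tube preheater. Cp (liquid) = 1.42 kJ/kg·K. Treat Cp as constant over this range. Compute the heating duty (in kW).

Q = 31.5 kW

Q = ṁ·Cp·ΔT = 5150 × 1.42 × (-44.3 − -59.8) = 113350 kJ/h
Converting: 113350 / 3600 s = 31.487 kW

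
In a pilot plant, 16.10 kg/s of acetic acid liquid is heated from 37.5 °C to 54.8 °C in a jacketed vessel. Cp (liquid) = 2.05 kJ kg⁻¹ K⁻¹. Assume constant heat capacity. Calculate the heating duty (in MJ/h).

Q = 2060 MJ/h

Q = ṁ·Cp·ΔT = 16.10 × 2.05 × (54.8 − 37.5) = 570.99 kJ/s
Heating duty = 2055.6 MJ/h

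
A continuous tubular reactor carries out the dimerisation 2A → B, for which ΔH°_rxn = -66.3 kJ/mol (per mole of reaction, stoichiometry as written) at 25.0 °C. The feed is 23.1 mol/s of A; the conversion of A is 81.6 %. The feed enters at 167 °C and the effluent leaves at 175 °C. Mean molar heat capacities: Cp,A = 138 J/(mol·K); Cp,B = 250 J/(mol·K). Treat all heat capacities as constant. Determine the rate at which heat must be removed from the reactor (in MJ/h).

Q_out = 2290 MJ/h

Extent of reaction ξ = 0.816 × 23.1 / 2 = 9.4248 mol/s
Reaction term: ξ·ΔH°_rxn = 9.4248 × -66.3 = -624.86 kJ/s
Sensible, feed 167→25 °C: -452.67 kJ/s
Outlet flows (mol/s): A 4.2504, B 9.4248
Sensible, products 25→175 °C: 441.41 kJ/s
Q = ΔH = -636.12 kJ/s = -636.12 kW
Heat removed = 2290 MJ/h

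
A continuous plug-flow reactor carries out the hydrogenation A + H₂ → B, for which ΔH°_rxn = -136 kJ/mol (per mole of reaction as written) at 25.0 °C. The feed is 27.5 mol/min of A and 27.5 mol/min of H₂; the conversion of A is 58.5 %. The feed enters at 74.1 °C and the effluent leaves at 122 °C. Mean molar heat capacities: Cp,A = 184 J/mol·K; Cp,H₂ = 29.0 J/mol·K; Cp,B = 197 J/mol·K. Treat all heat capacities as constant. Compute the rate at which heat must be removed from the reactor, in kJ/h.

Extent of reaction ξ = 0.585 × 27.5 = 16.087 mol/min
Reaction term: ξ·ΔH°_rxn = 16.087 × -136 = -2187.9 kJ/min
Sensible, feed 74.1→25 °C: -287.6 kJ/min
Outlet flows (mol/min): A 11.413, H₂ 11.413, B 16.087
Sensible, products 25→122 °C: 543.21 kJ/min
Q = ΔH = -1932.3 kJ/min = -32.205 kW
Heat removed = 115940 kJ/h

Q_out = 116000 kJ/h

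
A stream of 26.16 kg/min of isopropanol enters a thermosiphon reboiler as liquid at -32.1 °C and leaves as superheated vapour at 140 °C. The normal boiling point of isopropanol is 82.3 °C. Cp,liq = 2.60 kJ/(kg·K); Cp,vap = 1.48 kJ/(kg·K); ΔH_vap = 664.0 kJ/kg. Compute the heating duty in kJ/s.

liquid -32.1→82.3 °C: 297.44 kJ/kg
vaporisation at 82.3 °C: 664 kJ/kg
vapour 82.3→140 °C: 85.396 kJ/kg
Δh = 297.44 + 664 + 85.396 = 1046.8 kJ/kg
Q = ṁ·Δh = 26.16 kg/min × 1046.8 kJ/kg = 27385 kJ/min
|Q| = 456.42 kW

Q = 456 kJ/s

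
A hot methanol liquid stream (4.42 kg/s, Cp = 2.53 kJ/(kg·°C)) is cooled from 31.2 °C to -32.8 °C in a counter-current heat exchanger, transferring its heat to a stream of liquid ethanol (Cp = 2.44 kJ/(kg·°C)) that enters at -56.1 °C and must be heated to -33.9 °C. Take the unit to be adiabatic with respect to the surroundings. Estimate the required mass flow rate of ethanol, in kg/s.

Heat released by hot stream: Q = 4.42 × 2.53 × (31.2 − -32.8) = 715.69 kJ/s
Energy balance on cold side (adiabatic exchanger): Q = ṁ_c·Cp_c·(T_c,out − T_c,in)
ṁ_c = 715.69 / [2.44 × (-33.9 − -56.1)] = 13.212 kg/s

ṁ_c = 13.2 kg/s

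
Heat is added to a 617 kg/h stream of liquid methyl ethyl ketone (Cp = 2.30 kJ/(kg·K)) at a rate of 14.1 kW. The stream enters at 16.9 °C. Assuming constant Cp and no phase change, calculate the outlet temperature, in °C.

T_out = 52.7 °C

Q = 14.1 kW = 50760 kJ/h
ΔT = Q/(ṁ·Cp) = 50760/(617×2.30) = 35.769 K
T_out = 16.9 + 35.769 = 52.669 °C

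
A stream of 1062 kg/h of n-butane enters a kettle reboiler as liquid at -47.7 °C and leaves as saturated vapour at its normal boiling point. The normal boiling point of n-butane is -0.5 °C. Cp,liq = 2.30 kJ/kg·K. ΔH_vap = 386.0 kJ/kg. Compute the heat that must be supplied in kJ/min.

Q = 8750 kJ/min

liquid -47.7→-0.5 °C: 108.56 kJ/kg
vaporisation at -0.5 °C: 386 kJ/kg
Δh = 108.56 + 386 = 494.56 kJ/kg
Q = ṁ·Δh = 1062 kg/h × 494.56 kJ/kg = 525220 kJ/h
|Q| = 145.9 kW = 8753.7 kJ/min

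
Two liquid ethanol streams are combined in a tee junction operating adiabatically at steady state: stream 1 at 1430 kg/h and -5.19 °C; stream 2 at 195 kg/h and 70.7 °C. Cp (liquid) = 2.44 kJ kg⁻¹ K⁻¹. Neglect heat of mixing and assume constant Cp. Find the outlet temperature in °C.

Adiabatic, steady state ⇒ Σ ṁᵢCp,ᵢ(T_out − Tᵢ) = 0
T_out = Σ ṁᵢCp,ᵢTᵢ / Σ ṁᵢCp,ᵢ
      = 15530 / 3965 = 3.9168 °C

T_out = 3.92 °C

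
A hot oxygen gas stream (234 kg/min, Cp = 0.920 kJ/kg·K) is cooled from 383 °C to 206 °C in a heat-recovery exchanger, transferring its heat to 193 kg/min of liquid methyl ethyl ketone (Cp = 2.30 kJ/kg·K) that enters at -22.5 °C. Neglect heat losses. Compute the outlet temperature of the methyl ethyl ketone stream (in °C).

T_c,out = 63.3 °C

Heat released by hot stream: Q = 234 × 0.920 × (383 − 206) = 38105 kJ/min
Energy balance on cold side (adiabatic exchanger): Q = ṁ_c·Cp_c·(T_c,out − T_c,in)
T_c,out = -22.5 + 38105/(193 × 2.30) = 63.34 °C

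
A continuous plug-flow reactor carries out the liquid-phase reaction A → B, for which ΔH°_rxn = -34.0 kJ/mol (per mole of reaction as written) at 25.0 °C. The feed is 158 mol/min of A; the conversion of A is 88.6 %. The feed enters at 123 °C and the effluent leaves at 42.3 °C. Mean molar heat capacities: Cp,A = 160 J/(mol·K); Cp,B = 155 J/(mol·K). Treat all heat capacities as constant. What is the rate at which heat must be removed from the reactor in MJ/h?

Extent of reaction ξ = 0.886 × 158 = 139.99 mol/min
Reaction term: ξ·ΔH°_rxn = 139.99 × -34.0 = -4759.6 kJ/min
Sensible, feed 123→25 °C: -2477.4 kJ/min
Outlet flows (mol/min): A 18.012, B 139.99
Sensible, products 25→42.3 °C: 425.24 kJ/min
Q = ΔH = -6811.8 kJ/min = -113.53 kW
Heat removed = 408.71 MJ/h

Q_out = 409 MJ/h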